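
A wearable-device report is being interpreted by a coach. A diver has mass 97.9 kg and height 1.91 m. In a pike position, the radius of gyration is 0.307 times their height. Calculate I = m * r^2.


r = 0.307 * 1.91 = 0.58637 m
I = m * r^2 = 97.9 * 0.34383 = 33.661 kg*m^2

33.661 kg*m^2


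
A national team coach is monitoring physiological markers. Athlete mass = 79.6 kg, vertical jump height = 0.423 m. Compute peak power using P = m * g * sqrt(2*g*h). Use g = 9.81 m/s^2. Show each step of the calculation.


sqrt(2 * 9.81 * 0.423) = sqrt(8.29926) = 2.880844 m/s
P = 79.6 * 9.81 * 2.880844
= 2249.58 W

2249.58 W


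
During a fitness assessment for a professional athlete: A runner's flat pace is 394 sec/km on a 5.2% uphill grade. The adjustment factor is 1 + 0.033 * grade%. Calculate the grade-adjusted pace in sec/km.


Factor = 1 + 0.033 * 5.2 = 1.1716
Adjusted pace = 394 * 1.1716
= 461.61 sec/km

461.61 s/km


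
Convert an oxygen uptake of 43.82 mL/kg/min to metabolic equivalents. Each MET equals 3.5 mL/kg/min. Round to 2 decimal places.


One MET = 3.5 mL/kg/min
Number of METs = 43.82 / 3.5
= 12.52 METs

12.52 METs


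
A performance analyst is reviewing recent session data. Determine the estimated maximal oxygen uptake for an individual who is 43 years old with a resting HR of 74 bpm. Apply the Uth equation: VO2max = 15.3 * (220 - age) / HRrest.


HRmax = 220 - 43 = 177
VO2max = 15.3 * (177 / 74)
= 15.3 * 2.3919
= 36.6 mL/kg/min

36.6 mL/kg/min


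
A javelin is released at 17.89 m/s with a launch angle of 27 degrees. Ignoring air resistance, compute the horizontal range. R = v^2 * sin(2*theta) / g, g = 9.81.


Launch speed squared = 320.0521
sin(2 * 27 deg) = 0.809017
Range = 320.0521 * 0.809017 / 9.81
= 26.394 m

26.394 m


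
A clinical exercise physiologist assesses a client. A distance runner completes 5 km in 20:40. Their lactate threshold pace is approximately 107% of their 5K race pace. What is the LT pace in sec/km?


Convert to seconds: 20 min 40 s = 1240 s
Pace per km = 1240 / 5 = 248.0 s/km
LT pace = 248.0 * 1.07 = 265.36 s/km

265.36 s/km


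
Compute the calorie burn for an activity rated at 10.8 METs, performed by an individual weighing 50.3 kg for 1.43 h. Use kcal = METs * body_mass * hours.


Product of METs and mass = 10.8 * 50.3 = 543.24
Total kcal = 543.24 * 1.43 = 776.83 kcal

776.83 kcal


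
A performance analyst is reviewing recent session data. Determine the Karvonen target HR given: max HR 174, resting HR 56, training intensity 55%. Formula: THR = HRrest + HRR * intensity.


HRR = HRmax - HRrest = 174 - 56 = 118
THR = 56 + 118 * 0.55
= 120.9 bpm

120.9 bpm


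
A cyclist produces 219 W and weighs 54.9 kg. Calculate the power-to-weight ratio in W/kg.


P/W = power / mass
= 219 / 54.9
= 3.989 W/kg

3.989 W/kg


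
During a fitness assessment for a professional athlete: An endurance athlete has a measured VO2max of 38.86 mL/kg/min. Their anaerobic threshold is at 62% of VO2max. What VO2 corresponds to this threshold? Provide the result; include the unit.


Anaerobic threshold VO2 = VO2max * 62%
= 38.86 * 0.62
= 24.09 mL/kg/min

24.09 mL/kg/min


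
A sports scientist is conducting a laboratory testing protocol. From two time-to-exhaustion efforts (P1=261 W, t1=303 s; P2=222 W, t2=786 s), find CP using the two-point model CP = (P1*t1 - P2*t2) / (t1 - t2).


Work in trial 1 = 79083 J
Work in trial 2 = 174492 J
Delta work = -95409 J
Delta time = -483 s
CP = -95409 / -483 = 197.53 W

197.53 W


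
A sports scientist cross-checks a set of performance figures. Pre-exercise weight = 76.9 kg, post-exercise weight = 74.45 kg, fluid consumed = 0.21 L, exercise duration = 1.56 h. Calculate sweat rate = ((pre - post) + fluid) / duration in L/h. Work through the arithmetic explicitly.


Weight loss = 76.9 - 74.45 = 2.45 kg (approx L)
Total sweat = 2.45 + 0.21 = 2.66 L
Sweat rate = 2.66 / 1.56 = 1.705 L/h

1.705 L/h


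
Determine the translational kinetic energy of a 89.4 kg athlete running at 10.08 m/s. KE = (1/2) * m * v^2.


KE = 0.5 * m * v^2
= 0.5 * 89.4 * 10.08^2
= 0.5 * 89.4 * 101.6064
= 4541.81 J

4541.81 J


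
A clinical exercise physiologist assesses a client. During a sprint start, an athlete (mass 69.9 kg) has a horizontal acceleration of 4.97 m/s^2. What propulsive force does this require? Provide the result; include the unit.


Propulsive force = mass * acceleration
= 69.9 kg * 4.97 m/s^2
= 347.4 N

347.4 N


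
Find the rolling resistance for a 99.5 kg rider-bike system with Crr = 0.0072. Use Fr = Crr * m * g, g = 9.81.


m * g = 99.5 * 9.81 = 976.095 N
Fr = 0.0072 * 976.095 = 7.028 N

7.028 N


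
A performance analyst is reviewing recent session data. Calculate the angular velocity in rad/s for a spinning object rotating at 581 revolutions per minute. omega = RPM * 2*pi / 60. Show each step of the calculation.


omega = RPM * 2*pi / 60
= 581 * 6.28318531 / 60
= 60.842 rad/s

60.842 rad/s


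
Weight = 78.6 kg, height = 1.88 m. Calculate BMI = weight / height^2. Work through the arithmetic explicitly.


height^2 = 1.88^2 = 3.5344
BMI = 78.6 / 3.5344 = 22.24 kg/m^2

22.24 kg/m^2


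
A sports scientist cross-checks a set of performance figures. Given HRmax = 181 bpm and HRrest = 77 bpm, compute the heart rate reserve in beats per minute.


Heart rate reserve = maximum HR minus resting HR
HRR = 181 - 77 = 104 bpm

104 bpm


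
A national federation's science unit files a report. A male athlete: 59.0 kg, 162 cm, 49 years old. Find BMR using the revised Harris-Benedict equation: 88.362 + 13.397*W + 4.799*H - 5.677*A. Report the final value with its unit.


Intercept = 88.362
Weight contribution = 13.397 * 59.0 = 790.423
Height contribution = 4.799 * 162 = 777.438
Age contribution = 5.677 * 49 = 278.173
BMR = 88.362 + 790.423 + 777.438 - 278.173
= 1378.05 kcal/day

1378.05 kcal/day


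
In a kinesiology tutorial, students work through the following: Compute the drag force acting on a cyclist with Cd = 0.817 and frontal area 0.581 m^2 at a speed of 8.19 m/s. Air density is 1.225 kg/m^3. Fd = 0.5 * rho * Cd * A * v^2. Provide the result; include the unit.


Step 1: v^2 = 67.0761
Step 2: Fd = 0.5 * 1.225 * 0.817 * 0.581 * 67.0761
= 19.502 N

19.502 N


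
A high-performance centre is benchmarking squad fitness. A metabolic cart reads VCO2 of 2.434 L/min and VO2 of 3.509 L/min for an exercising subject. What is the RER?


RER = VCO2 / VO2 = 2.434 / 3.509 = 0.6936

0.6936


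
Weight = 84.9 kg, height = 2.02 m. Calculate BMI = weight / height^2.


height^2 = 2.02^2 = 4.0804
BMI = 84.9 / 4.0804 = 20.81 kg/m^2

20.81 kg/m^2


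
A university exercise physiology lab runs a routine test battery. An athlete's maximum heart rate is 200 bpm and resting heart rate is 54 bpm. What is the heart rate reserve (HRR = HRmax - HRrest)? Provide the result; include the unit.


HRR = HRmax - HRrest
= 200 - 54
= 146 bpm

146 bpm


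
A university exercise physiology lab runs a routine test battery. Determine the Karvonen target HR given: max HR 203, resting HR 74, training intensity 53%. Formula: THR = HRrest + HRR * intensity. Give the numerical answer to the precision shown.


HRR = HRmax - HRrest = 203 - 74 = 129
THR = 74 + 129 * 0.53
= 142.37 bpm

142.37 bpm


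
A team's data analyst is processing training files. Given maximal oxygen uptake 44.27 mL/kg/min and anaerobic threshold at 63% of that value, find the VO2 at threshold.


Percentage as decimal = 0.63
VO2 at AT = 44.27 * 0.63 = 27.89 mL/kg/min

27.89 mL/kg/min


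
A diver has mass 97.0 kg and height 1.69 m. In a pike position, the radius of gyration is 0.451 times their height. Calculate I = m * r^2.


r = 0.451 * 1.69 = 0.76219 m
I = m * r^2 = 97.0 * 0.580934 = 56.351 kg*m^2

56.351 kg*m^2


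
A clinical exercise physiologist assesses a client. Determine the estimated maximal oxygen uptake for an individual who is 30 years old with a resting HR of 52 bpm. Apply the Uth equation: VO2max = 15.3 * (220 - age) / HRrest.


HRmax = 220 - 30 = 190
VO2max = 15.3 * (190 / 52)
= 15.3 * 3.6538
= 55.9 mL/kg/min

55.9 mL/kg/min


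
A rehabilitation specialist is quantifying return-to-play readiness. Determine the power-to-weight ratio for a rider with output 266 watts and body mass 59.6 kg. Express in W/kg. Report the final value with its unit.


P/W = 266 / 59.6 = 4.463 W/kg

4.463 W/kg


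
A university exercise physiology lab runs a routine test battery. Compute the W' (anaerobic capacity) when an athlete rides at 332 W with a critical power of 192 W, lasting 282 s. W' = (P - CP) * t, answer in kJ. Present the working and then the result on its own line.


Above-CP power = 140 W
Duration = 282 s
W' = 140 * 282 = 39480 J
Convert: 39480 / 1000 = 39.48 kJ

39.48 kJ


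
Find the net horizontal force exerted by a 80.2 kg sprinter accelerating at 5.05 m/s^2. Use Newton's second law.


Newton's second law: F = m * a
F = 80.2 * 5.05 = 405.01 N

405.01 N


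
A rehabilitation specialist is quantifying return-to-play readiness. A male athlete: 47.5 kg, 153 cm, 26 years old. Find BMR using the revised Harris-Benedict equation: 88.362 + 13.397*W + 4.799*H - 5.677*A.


Intercept = 88.362
Weight contribution = 13.397 * 47.5 = 636.3575
Height contribution = 4.799 * 153 = 734.247
Age contribution = 5.677 * 26 = 147.602
BMR = 88.362 + 636.3575 + 734.247 - 147.602
= 1311.36 kcal/day

1311.36 kcal/day


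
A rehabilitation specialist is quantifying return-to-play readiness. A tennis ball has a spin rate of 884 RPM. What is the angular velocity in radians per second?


Convert RPM to rad/s: multiply by 2*pi and divide by 60
omega = 884 * 2 * pi / 60
= 92.572 rad/s

92.572 rad/s


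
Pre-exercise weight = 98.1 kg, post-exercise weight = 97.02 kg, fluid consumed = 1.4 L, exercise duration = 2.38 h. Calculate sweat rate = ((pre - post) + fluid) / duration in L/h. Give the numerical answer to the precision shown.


Weight loss = 98.1 - 97.02 = 1.08 kg (approx L)
Total sweat = 1.08 + 1.4 = 2.48 L
Sweat rate = 2.48 / 2.38 = 1.042 L/h

1.042 L/h


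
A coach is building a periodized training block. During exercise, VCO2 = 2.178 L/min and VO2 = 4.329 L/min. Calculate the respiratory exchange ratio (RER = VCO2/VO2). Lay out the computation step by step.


RER = VCO2 / VO2
= 2.178 / 4.329
= 0.5031

0.5031


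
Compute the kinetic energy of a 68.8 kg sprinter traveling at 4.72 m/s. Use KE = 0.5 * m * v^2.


Velocity squared = 22.2784
KE = 0.5 * 68.8 * 22.2784 = 766.38 J

766.38 J


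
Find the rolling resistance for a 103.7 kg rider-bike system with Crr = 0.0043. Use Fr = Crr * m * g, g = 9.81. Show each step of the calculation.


m * g = 103.7 * 9.81 = 1017.297 N
Fr = 0.0043 * 1017.297 = 4.374 N

4.374 N


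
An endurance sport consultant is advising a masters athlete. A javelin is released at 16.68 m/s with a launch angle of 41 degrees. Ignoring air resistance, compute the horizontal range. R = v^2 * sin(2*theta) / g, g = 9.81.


Launch speed squared = 278.2224
sin(2 * 41 deg) = 0.990268
Range = 278.2224 * 0.990268 / 9.81
= 28.085 m

28.085 m


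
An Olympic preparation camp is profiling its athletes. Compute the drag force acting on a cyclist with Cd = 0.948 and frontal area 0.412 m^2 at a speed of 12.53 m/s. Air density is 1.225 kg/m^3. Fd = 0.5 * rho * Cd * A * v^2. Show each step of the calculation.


Step 1: v^2 = 157.0009
Step 2: Fd = 0.5 * 1.225 * 0.948 * 0.412 * 157.0009
= 37.559 N

37.559 N


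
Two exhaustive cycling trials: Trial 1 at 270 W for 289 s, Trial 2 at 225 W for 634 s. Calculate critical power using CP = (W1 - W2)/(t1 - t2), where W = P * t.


W1 = 270 * 289 = 78030 J
W2 = 225 * 634 = 142650 J
CP = (78030 - 142650) / (289 - 634)
= -64620 / -345
= 187.3 W

187.3 W


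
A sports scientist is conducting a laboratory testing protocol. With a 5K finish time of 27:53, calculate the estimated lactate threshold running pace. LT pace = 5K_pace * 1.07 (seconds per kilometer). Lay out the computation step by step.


Race duration = 1673 s for 5 km
Average pace = 1673 / 5 = 334.6 s/km
LT pace = 334.6 * 1.07
= 358.02 s/km

358.02 s/km


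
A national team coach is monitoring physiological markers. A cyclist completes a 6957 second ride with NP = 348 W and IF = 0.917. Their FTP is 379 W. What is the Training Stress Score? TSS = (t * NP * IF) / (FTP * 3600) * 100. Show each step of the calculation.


t * NP * IF = 6957 * 348 * 0.917 = 2220090.012
FTP * 3600 = 1364400
TSS = (2220090.012 / 1364400) * 100 = 162.72

162.72 TSS


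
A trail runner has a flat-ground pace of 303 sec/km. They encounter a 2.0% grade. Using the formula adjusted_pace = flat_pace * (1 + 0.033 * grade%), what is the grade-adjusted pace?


Grade factor = 1 + 0.033 * 2.0 = 1.066
Adjusted = 303 * 1.066 = 323.0 sec/km

323.0 s/km


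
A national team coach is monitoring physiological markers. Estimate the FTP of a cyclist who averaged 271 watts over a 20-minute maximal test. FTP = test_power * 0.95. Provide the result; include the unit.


FTP = 271 * 0.95 = 257.45 W

257.45 W


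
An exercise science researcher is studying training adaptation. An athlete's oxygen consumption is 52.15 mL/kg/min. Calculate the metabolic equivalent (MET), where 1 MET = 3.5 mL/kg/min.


MET = VO2 / 3.5
= 52.15 / 3.5
= 14.9 METs

14.9 METs


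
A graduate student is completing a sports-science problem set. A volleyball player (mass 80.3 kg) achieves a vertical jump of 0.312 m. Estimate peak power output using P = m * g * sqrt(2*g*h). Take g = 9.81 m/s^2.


2 * g * h = 2 * 9.81 * 0.312 = 6.12144
sqrt(6.12144) = 2.474154 m/s
P = 80.3 * 9.81 * 2.474154 = 1949.0 W

1949.0 W


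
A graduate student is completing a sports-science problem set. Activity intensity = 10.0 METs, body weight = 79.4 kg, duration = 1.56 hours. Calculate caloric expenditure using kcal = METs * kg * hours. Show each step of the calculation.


kcal = 10.0 * 79.4 * 1.56
= 794.0 * 1.56
= 1238.64 kcal

1238.64 kcal


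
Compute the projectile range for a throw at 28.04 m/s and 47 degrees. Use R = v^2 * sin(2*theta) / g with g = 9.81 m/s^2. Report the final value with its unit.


Two times the angle = 94 degrees
sin(94) = 0.997564
R = 786.2416 * 0.997564 / 9.81 = 79.952 m

79.952 m


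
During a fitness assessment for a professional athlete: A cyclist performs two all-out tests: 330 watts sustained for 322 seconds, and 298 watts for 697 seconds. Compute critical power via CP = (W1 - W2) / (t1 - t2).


W1 = P1 * t1 = 330 * 322 = 106260 J
W2 = P2 * t2 = 298 * 697 = 207706 J
CP = (106260 - 207706) / (322 - 697)
= 270.52 W

270.52 W


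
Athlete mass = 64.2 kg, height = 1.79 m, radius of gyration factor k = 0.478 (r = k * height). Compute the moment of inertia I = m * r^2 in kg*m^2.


r = k * height = 0.478 * 1.79 = 0.85562 m
r^2 = 0.85562^2 = 0.732086
I = 64.2 * 0.732086 = 47.0 kg*m^2

47.0 kg*m^2


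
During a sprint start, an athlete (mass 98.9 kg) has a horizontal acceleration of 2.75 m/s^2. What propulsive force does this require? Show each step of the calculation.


Propulsive force = mass * acceleration
= 98.9 kg * 2.75 m/s^2
= 271.98 N

271.98 N


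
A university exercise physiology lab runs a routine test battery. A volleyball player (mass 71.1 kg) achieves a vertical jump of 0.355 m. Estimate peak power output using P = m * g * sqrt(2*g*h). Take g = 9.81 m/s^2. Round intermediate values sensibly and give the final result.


2 * g * h = 2 * 9.81 * 0.355 = 6.9651
sqrt(6.9651) = 2.639148 m/s
P = 71.1 * 9.81 * 2.639148 = 1840.78 W

1840.78 W


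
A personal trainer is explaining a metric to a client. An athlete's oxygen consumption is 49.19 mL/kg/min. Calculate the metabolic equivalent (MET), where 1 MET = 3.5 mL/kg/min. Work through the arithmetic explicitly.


MET = VO2 / 3.5
= 49.19 / 3.5
= 14.05 METs

14.05 METs


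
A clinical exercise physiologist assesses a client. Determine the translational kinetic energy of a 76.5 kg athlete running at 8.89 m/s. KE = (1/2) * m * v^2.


KE = 0.5 * m * v^2
= 0.5 * 76.5 * 8.89^2
= 0.5 * 76.5 * 79.0321
= 3022.98 J

3022.98 J


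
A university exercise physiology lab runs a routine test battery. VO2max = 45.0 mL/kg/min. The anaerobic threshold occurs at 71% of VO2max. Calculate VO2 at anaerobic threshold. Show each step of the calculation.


AT fraction = 71 / 100 = 0.71
AT VO2 = 45.0 * 0.71
= 31.95 mL/kg/min

31.95 mL/kg/min


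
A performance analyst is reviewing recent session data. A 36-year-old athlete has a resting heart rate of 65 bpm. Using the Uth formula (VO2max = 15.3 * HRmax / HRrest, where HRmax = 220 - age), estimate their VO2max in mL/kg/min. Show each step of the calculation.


HRmax = 220 - 36 = 184 bpm
Ratio = HRmax / HRrest = 184 / 65 = 2.8308
VO2max = 15.3 * 2.8308 = 43.31 mL/kg/min

43.31 mL/kg/min


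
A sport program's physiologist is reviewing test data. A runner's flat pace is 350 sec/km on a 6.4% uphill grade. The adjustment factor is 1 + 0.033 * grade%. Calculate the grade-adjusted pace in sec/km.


Factor = 1 + 0.033 * 6.4 = 1.2112
Adjusted pace = 350 * 1.2112
= 423.92 sec/km

423.92 s/km


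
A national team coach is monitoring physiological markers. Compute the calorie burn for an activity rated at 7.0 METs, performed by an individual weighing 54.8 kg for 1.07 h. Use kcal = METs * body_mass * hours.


Product of METs and mass = 7.0 * 54.8 = 383.6
Total kcal = 383.6 * 1.07 = 410.45 kcal

410.45 kcal


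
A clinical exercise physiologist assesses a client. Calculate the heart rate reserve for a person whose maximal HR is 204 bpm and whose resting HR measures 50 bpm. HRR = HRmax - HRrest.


HRmax = 204 bpm
HRrest = 50 bpm
HRR = 204 - 50 = 154 bpm

154 bpm


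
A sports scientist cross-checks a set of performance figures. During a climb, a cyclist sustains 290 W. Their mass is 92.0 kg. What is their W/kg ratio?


Power-to-weight = 290 W / 92.0 kg
= 3.152 W/kg

3.152 W/kg


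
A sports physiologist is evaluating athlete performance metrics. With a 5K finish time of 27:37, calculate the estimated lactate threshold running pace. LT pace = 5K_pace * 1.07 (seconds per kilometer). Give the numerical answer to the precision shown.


Race duration = 1657 s for 5 km
Average pace = 1657 / 5 = 331.4 s/km
LT pace = 331.4 * 1.07
= 354.6 s/km

354.6 s/km


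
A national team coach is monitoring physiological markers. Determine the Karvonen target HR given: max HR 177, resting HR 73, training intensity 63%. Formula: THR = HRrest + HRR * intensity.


HRR = HRmax - HRrest = 177 - 73 = 104
THR = 73 + 104 * 0.63
= 138.52 bpm

138.52 bpm


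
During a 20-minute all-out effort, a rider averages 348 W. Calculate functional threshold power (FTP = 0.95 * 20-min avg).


FTP = 0.95 * 348
= 330.6 W

330.6 W


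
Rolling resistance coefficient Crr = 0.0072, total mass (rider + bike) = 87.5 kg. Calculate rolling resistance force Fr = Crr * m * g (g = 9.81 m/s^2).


Fr = Crr * m * g
= 0.0072 * 87.5 * 9.81
= 6.18 N

6.18 N


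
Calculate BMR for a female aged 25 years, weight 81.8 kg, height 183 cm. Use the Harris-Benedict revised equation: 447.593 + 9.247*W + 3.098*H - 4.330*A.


Substituting values:
W term = 9.247 * 81.8 = 756.4046
H term = 3.098 * 183 = 566.934
A term = 4.330 * 25 = 108.25
BMR = 1662.68 kcal/day

1662.68 kcal/day


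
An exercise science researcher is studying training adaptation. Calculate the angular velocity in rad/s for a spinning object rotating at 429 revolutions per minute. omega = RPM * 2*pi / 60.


omega = RPM * 2*pi / 60
= 429 * 6.28318531 / 60
= 44.925 rad/s

44.925 rad/s


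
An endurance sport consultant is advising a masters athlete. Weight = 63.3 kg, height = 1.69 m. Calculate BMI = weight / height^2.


height^2 = 1.69^2 = 2.8561
BMI = 63.3 / 2.8561 = 22.16 kg/m^2

22.16 kg/m^2


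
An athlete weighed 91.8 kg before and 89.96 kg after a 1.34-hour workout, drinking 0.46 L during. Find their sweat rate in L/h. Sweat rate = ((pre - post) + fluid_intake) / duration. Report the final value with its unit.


Body mass change = 1.84 kg
Total sweat loss = 1.84 + 0.46 = 2.3 L
Rate = 2.3 / 1.34 = 1.716 L/h

1.716 L/h


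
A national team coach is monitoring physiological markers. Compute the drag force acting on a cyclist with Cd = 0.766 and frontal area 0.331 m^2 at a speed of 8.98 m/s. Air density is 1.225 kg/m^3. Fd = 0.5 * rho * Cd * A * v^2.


Step 1: v^2 = 80.6404
Step 2: Fd = 0.5 * 1.225 * 0.766 * 0.331 * 80.6404
= 12.523 N

12.523 N


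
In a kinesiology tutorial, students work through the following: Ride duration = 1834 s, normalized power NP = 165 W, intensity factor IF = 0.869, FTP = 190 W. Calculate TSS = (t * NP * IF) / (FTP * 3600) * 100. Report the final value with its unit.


Numerator = 1834 * 165 * 0.869 = 262968.09
Denominator = 190 * 3600 = 684000
TSS = 262968.09 / 684000 * 100
= 38.45

38.45 TSS


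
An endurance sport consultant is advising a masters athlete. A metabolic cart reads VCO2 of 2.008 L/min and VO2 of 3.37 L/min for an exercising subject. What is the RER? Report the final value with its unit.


RER = VCO2 / VO2 = 2.008 / 3.37 = 0.5958

0.5958


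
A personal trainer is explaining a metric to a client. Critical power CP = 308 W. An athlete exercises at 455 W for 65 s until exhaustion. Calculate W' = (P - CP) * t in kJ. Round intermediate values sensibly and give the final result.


P - CP = 455 - 308 = 147 W
W' = 147 * 65 = 9555 J
= 9555 / 1000 = 9.555 kJ

9.555 kJ


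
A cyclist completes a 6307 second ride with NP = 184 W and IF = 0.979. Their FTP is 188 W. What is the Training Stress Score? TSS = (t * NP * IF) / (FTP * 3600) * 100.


t * NP * IF = 6307 * 184 * 0.979 = 1136117.752
FTP * 3600 = 676800
TSS = (1136117.752 / 676800) * 100 = 167.87

167.87 TSS


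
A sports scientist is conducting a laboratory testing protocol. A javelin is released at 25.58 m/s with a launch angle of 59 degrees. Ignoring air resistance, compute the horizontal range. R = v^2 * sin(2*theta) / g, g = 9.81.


Launch speed squared = 654.3364
sin(2 * 59 deg) = 0.882948
Range = 654.3364 * 0.882948 / 9.81
= 58.893 m

58.893 m


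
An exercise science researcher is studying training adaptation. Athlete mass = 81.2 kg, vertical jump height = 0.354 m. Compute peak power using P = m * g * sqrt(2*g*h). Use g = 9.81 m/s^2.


sqrt(2 * 9.81 * 0.354) = sqrt(6.94548) = 2.635428 m/s
P = 81.2 * 9.81 * 2.635428
= 2099.31 W

2099.31 W


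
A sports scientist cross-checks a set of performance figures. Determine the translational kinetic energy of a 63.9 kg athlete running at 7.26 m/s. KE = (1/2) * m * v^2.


KE = 0.5 * m * v^2
= 0.5 * 63.9 * 7.26^2
= 0.5 * 63.9 * 52.7076
= 1684.01 J

1684.01 J


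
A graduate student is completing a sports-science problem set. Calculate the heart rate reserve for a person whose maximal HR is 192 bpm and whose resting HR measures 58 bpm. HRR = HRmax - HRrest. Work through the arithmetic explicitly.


HRmax = 192 bpm
HRrest = 58 bpm
HRR = 192 - 58 = 134 bpm

134 bpm


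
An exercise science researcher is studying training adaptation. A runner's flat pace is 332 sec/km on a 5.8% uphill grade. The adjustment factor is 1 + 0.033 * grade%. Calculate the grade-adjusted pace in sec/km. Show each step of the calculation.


Factor = 1 + 0.033 * 5.8 = 1.1914
Adjusted pace = 332 * 1.1914
= 395.54 sec/km

395.54 s/km


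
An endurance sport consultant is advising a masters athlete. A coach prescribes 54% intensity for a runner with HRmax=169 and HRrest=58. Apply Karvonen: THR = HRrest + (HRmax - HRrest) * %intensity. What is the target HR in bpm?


Heart rate reserve = 169 - 58 = 111
Intensity fraction = 54 / 100 = 0.54
THR = 58 + 111 * 0.54 = 117.94 bpm

117.94 bpm


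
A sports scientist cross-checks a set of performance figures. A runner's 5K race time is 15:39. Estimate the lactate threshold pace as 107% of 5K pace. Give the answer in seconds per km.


Total race time = 15*60 + 39 = 939 seconds
5K pace = 939 / 5 = 187.8 sec/km
LT pace = 187.8 * 1.07 = 200.95 sec/km

200.95 s/km


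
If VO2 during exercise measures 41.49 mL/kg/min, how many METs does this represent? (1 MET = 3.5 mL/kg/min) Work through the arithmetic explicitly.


METs = VO2 / 3.5 = 41.49 / 3.5 = 11.85

11.85 METs


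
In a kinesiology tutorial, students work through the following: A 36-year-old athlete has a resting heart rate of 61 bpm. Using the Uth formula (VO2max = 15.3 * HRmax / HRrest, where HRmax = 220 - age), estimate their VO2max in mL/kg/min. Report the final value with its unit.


HRmax = 220 - 36 = 184 bpm
Ratio = HRmax / HRrest = 184 / 61 = 3.0164
VO2max = 15.3 * 3.0164 = 46.15 mL/kg/min

46.15 mL/kg/min


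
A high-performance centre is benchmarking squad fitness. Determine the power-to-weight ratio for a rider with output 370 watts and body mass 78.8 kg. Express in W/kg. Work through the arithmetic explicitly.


P/W = 370 / 78.8 = 4.695 W/kg

4.695 W/kg


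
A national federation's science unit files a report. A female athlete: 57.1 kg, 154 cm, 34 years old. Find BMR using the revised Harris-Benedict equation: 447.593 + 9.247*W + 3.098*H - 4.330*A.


Intercept = 447.593
Weight contribution = 9.247 * 57.1 = 528.0037
Height contribution = 3.098 * 154 = 477.092
Age contribution = 4.33 * 34 = 147.22
BMR = 447.593 + 528.0037 + 477.092 - 147.22
= 1305.47 kcal/day

1305.47 kcal/day


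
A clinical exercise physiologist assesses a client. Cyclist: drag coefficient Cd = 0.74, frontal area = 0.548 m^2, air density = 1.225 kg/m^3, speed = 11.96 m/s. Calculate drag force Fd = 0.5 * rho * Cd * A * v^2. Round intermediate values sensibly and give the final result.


v^2 = 11.96^2 = 143.0416
Fd = 0.5 * 1.225 * 0.74 * 0.548 * 143.0416
= 35.529 N

35.529 N


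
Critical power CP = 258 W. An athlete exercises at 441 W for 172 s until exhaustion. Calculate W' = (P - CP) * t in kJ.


P - CP = 441 - 258 = 183 W
W' = 183 * 172 = 31476 J
= 31476 / 1000 = 31.476 kJ

31.476 kJ


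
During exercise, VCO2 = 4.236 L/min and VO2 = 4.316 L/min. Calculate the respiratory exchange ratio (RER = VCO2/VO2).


RER = VCO2 / VO2
= 4.236 / 4.316
= 0.9815

0.9815


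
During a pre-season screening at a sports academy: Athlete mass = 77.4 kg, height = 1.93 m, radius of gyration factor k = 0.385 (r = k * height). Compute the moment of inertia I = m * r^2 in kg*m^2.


r = k * height = 0.385 * 1.93 = 0.74305 m
r^2 = 0.74305^2 = 0.552123
I = 77.4 * 0.552123 = 42.734 kg*m^2

42.734 kg*m^2


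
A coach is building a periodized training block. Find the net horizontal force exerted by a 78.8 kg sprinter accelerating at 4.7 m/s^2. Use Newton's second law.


Newton's second law: F = m * a
F = 78.8 * 4.7 = 370.36 N

370.36 N


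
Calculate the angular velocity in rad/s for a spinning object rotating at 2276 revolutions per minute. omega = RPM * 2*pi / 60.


omega = RPM * 2*pi / 60
= 2276 * 6.28318531 / 60
= 238.342 rad/s

238.342 rad/s


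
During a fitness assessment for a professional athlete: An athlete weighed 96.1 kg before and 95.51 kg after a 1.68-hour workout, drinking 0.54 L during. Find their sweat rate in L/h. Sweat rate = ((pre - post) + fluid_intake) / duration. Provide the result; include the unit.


Body mass change = 0.59 kg
Total sweat loss = 0.59 + 0.54 = 1.13 L
Rate = 1.13 / 1.68 = 0.673 L/h

0.673 L/h


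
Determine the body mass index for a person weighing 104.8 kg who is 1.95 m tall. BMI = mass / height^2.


BMI = mass / height^2
= 104.8 / 1.95^2
= 104.8 / 3.8025
= 27.56 kg/m^2

27.56 kg/m^2


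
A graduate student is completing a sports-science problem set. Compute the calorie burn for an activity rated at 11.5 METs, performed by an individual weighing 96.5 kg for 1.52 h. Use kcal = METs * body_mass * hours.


Product of METs and mass = 11.5 * 96.5 = 1109.75
Total kcal = 1109.75 * 1.52 = 1686.82 kcal

1686.82 kcal


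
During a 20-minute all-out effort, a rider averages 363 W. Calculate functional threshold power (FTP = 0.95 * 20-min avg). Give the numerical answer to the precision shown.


FTP = 0.95 * 363
= 344.85 W

344.85 W


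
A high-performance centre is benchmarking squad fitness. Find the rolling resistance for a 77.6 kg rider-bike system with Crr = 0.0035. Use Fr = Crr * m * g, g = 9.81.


m * g = 77.6 * 9.81 = 761.256 N
Fr = 0.0035 * 761.256 = 2.664 N

2.664 N


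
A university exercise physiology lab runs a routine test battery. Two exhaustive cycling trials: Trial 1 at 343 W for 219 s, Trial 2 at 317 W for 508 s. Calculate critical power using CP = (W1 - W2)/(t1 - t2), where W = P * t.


W1 = 343 * 219 = 75117 J
W2 = 317 * 508 = 161036 J
CP = (75117 - 161036) / (219 - 508)
= -85919 / -289
= 297.3 W

297.3 W


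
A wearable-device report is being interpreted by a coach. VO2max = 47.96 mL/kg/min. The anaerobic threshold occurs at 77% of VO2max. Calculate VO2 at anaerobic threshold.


AT fraction = 77 / 100 = 0.77
AT VO2 = 47.96 * 0.77
= 36.93 mL/kg/min

36.93 mL/kg/min


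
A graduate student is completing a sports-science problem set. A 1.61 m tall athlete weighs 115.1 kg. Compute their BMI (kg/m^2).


height^2 = 2.5921 m^2
BMI = 115.1 / 2.5921 = 44.4 kg/m^2

44.4 kg/m^2


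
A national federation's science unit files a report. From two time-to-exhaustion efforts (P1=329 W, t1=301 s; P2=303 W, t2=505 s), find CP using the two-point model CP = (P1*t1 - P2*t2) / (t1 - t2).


Work in trial 1 = 99029 J
Work in trial 2 = 153015 J
Delta work = -53986 J
Delta time = -204 s
CP = -53986 / -204 = 264.64 W

264.64 W


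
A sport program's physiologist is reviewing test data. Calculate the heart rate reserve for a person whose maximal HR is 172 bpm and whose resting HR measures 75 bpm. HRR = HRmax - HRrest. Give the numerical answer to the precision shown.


HRmax = 172 bpm
HRrest = 75 bpm
HRR = 172 - 75 = 97 bpm

97 bpm


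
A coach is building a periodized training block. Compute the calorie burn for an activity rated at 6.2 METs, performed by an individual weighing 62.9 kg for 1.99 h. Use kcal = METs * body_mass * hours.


Product of METs and mass = 6.2 * 62.9 = 389.98
Total kcal = 389.98 * 1.99 = 776.06 kcal

776.06 kcal


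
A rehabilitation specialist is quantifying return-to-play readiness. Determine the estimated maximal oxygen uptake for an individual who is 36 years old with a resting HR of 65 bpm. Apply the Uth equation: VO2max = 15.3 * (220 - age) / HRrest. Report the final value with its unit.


HRmax = 220 - 36 = 184
VO2max = 15.3 * (184 / 65)
= 15.3 * 2.8308
= 43.31 mL/kg/min

43.31 mL/kg/min


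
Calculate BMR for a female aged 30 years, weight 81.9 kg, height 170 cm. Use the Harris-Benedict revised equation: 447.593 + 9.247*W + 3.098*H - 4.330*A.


Substituting values:
W term = 9.247 * 81.9 = 757.3293
H term = 3.098 * 170 = 526.66
A term = 4.330 * 30 = 129.9
BMR = 1601.68 kcal/day

1601.68 kcal/day


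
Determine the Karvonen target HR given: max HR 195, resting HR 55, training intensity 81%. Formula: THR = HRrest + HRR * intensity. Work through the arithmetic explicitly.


HRR = HRmax - HRrest = 195 - 55 = 140
THR = 55 + 140 * 0.81
= 168.4 bpm

168.4 bpm


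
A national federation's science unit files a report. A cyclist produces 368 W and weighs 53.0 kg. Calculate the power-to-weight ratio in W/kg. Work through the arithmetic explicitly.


P/W = power / mass
= 368 / 53.0
= 6.943 W/kg

6.943 W/kg


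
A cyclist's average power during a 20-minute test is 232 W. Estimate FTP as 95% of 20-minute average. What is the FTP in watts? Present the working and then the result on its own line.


FTP = 20-min power * 0.95
= 232 * 0.95
= 220.4 W

220.4 W


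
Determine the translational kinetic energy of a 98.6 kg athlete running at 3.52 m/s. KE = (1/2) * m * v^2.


KE = 0.5 * m * v^2
= 0.5 * 98.6 * 3.52^2
= 0.5 * 98.6 * 12.3904
= 610.85 J

610.85 J


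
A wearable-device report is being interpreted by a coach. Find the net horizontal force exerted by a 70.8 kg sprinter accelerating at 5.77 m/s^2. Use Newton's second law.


Newton's second law: F = m * a
F = 70.8 * 5.77 = 408.52 N

408.52 N


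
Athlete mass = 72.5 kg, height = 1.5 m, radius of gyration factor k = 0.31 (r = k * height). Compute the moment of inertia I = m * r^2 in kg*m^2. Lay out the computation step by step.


r = k * height = 0.31 * 1.5 = 0.465 m
r^2 = 0.465^2 = 0.216225
I = 72.5 * 0.216225 = 15.676 kg*m^2

15.676 kg*m^2


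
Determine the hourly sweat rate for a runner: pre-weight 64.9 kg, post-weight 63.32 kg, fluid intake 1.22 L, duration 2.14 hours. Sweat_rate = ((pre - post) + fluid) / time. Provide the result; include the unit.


Mass lost = 64.9 - 63.32 = 1.58 kg
Add fluid consumed: 1.58 + 1.22 = 2.8 L total sweat
Sweat rate = 2.8 / 2.14 = 1.308 L/h

1.308 L/h


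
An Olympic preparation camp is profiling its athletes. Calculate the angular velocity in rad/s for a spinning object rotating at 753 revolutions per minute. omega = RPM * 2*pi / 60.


omega = RPM * 2*pi / 60
= 753 * 6.28318531 / 60
= 78.854 rad/s

78.854 rad/s


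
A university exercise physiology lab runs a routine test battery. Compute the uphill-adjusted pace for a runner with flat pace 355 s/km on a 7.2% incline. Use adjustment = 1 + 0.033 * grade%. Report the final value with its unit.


Adjustment factor = 1 + 0.033 * 7.2 = 1.2376
Grade-adjusted pace = 355 * 1.2376 = 439.35 s/km

439.35 s/km


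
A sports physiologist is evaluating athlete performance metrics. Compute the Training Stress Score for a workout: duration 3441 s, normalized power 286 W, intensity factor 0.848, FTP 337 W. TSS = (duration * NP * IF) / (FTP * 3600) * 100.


Product = 3441 * 286 * 0.848 = 834538.848
Base = 337 * 3600 = 1213200
TSS = 834538.848 / 1213200 * 100 = 68.79

68.79 TSS


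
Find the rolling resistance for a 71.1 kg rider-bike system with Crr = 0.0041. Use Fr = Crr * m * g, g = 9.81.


m * g = 71.1 * 9.81 = 697.491 N
Fr = 0.0041 * 697.491 = 2.86 N

2.86 N


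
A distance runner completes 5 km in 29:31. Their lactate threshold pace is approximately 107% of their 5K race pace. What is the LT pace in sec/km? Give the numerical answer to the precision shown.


Convert to seconds: 29 min 31 s = 1771 s
Pace per km = 1771 / 5 = 354.2 s/km
LT pace = 354.2 * 1.07 = 378.99 s/km

378.99 s/km


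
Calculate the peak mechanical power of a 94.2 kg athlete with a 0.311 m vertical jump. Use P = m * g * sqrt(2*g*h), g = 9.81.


First, sqrt(2gh) = sqrt(2 * 9.81 * 0.311)
= sqrt(6.10182) = 2.470186 m/s
Power = 94.2 * 9.81 * 2.470186 = 2282.7 W

2282.7 W


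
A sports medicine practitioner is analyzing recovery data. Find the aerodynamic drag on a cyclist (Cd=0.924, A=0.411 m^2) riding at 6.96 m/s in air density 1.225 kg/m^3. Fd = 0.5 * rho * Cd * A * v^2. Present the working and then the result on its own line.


Fd = 0.5 * 1.225 * 0.924 * 0.411 * 6.96^2
= 0.5 * 1.225 * 0.924 * 0.411 * 48.4416
= 11.268 N

11.268 N


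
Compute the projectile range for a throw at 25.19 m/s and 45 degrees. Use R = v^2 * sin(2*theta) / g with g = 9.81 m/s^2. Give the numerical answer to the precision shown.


Two times the angle = 90 degrees
sin(90) = 1.0
R = 634.5361 * 1.0 / 9.81 = 64.683 m

64.683 m


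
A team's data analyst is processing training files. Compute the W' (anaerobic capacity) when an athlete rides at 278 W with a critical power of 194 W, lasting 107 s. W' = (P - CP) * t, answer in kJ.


Above-CP power = 84 W
Duration = 107 s
W' = 84 * 107 = 8988 J
Convert: 8988 / 1000 = 8.988 kJ

8.988 kJ


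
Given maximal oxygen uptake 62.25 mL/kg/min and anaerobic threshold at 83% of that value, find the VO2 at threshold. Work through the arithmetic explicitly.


Percentage as decimal = 0.83
VO2 at AT = 62.25 * 0.83 = 51.67 mL/kg/min

51.67 mL/kg/min


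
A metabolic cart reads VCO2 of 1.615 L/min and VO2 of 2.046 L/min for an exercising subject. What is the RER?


RER = VCO2 / VO2 = 1.615 / 2.046 = 0.7893

0.7893


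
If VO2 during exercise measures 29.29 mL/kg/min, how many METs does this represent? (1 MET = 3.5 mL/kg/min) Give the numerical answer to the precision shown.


METs = VO2 / 3.5 = 29.29 / 3.5 = 8.37

8.37 METs


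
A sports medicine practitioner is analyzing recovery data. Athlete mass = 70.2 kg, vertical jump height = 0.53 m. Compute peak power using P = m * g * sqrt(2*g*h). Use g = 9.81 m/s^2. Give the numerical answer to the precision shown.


sqrt(2 * 9.81 * 0.53) = sqrt(10.3986) = 3.224686 m/s
P = 70.2 * 9.81 * 3.224686
= 2220.72 W

2220.72 W


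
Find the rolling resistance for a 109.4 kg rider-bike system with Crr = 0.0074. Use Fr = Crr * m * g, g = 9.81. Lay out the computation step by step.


m * g = 109.4 * 9.81 = 1073.214 N
Fr = 0.0074 * 1073.214 = 7.942 N

7.942 N


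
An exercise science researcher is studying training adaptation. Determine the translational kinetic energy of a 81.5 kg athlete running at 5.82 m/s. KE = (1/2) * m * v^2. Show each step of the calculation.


KE = 0.5 * m * v^2
= 0.5 * 81.5 * 5.82^2
= 0.5 * 81.5 * 33.8724
= 1380.3 J

1380.3 J


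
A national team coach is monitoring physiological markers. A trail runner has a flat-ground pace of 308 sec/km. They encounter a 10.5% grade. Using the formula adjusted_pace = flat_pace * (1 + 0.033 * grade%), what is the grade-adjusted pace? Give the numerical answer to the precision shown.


Grade factor = 1 + 0.033 * 10.5 = 1.3465
Adjusted = 308 * 1.3465 = 414.72 sec/km

414.72 s/km


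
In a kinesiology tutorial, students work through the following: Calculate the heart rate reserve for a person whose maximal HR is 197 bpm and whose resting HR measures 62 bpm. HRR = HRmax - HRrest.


HRmax = 197 bpm
HRrest = 62 bpm
HRR = 197 - 62 = 135 bpm

135 bpm


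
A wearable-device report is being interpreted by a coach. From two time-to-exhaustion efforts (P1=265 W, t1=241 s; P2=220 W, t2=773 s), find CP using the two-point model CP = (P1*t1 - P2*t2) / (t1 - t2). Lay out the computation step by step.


Work in trial 1 = 63865 J
Work in trial 2 = 170060 J
Delta work = -106195 J
Delta time = -532 s
CP = -106195 / -532 = 199.61 W

199.61 W


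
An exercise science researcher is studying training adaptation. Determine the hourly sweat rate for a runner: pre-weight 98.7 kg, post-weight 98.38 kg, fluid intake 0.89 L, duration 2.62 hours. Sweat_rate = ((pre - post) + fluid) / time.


Mass lost = 98.7 - 98.38 = 0.32 kg
Add fluid consumed: 0.32 + 0.89 = 1.21 L total sweat
Sweat rate = 1.21 / 2.62 = 0.462 L/h

0.462 L/h


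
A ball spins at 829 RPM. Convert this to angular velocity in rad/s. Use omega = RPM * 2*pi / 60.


omega = 829 * 2 * pi / 60
= 829 * 6.28318531 / 60
= 5208.761 / 60
= 86.813 rad/s

86.813 rad/s


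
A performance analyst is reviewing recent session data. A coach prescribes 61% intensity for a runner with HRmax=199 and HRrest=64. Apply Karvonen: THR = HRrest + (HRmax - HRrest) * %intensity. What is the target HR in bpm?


Heart rate reserve = 199 - 64 = 135
Intensity fraction = 61 / 100 = 0.61
THR = 64 + 135 * 0.61 = 146.35 bpm

146.35 bpm


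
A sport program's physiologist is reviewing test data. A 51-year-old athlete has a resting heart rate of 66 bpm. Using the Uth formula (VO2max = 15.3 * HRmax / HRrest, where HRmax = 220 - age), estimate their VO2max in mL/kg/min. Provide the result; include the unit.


HRmax = 220 - 51 = 169 bpm
Ratio = HRmax / HRrest = 169 / 66 = 2.5606
VO2max = 15.3 * 2.5606 = 39.18 mL/kg/min

39.18 mL/kg/min


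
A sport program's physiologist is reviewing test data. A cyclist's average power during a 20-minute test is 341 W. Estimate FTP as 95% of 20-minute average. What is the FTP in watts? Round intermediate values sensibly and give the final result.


FTP = 20-min power * 0.95
= 341 * 0.95
= 323.95 W

323.95 W
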